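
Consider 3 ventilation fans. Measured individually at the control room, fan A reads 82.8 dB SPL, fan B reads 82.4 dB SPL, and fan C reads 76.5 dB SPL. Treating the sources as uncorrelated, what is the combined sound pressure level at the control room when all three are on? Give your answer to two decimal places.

Uncorrelated sources add in intensity (power), not in dB.
L_total = 10·log₁₀(10^(82.8/10) + 10^(82.4/10) + 10^(76.5/10)) = 10·log₁₀(409000000) = 86.12 dB SPL.

86.12 dB SPL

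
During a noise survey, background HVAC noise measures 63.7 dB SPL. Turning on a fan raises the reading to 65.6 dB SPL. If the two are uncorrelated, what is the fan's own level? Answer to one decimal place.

Remove the background by subtracting linear intensities:
L_src = 10·log₁₀(10^(65.6/10) − 10^(63.7/10)) = 10·log₁₀(1287000) = 61.1 dB SPL.

61.1 dB SPL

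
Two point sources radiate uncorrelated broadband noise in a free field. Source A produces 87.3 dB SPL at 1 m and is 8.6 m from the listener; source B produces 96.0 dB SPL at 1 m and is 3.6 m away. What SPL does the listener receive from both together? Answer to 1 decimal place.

At the listener: L_A = 87.3 − 20·log₁₀(8.6) = 68.61 dB; L_B = 96.0 − 20·log₁₀(3.6) = 84.87 dB.
Combined: 10·log₁₀(10^(68.61/10)+10^(84.87/10)) = 85.0 dB SPL.

85.0 dB SPL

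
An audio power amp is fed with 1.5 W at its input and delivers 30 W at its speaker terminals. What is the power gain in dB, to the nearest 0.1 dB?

13.0 dB

For a power ratio, dB = 10·log₁₀(P₂/P₁).
10·log₁₀(30/1.5) = 10·log₁₀(20.00) = 13.0 dB.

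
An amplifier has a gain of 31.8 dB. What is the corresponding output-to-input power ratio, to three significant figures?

Power ratio = 10^(dB/10).
10^(31.8/10) = 10^(3.180) = 1510.

1510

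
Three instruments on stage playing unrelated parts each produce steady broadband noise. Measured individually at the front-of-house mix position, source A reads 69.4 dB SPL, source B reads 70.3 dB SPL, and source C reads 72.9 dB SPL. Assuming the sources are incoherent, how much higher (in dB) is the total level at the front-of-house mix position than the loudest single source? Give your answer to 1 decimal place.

Add the sources as powers (linear), then convert back to dB:
L_total = 10·log₁₀(10^(69.4/10) + 10^(70.3/10) + 10^(72.9/10)) = 75.90 dB SPL.
Excess over the loudest (72.9 dB): 75.90 − 72.9 = 3.0 dB.

3.0 dB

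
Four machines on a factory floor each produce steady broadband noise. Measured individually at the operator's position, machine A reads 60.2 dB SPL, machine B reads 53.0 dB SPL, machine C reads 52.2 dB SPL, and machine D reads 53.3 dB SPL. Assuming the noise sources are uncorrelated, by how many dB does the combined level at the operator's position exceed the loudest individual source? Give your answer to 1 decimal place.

Incoherent sources sum as intensities:
L_total = 10·log₁₀(10^(60.2/10) + 10^(53.0/10) + 10^(52.2/10) + 10^(53.3/10)) = 62.11 dB SPL.
Excess over the loudest (60.2 dB): 62.11 − 60.2 = 1.9 dB.

1.9 dB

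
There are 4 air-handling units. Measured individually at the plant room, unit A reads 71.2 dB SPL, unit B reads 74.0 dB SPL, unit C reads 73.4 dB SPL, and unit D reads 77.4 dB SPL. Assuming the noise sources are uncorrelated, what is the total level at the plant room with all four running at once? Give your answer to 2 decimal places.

Uncorrelated sources add in intensity (power), not in dB.
L_total = 10·log₁₀(10^(71.2/10) + 10^(74.0/10) + 10^(73.4/10) + 10^(77.4/10)) = 10·log₁₀(115100000) = 80.61 dB SPL.

80.61 dB SPL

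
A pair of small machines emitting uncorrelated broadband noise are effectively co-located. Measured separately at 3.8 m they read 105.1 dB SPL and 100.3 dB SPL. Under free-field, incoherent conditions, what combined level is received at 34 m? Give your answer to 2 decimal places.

87.31 dB SPL

Combined at 3.8 m: 10·log₁₀(10^(105.1/10)+10^(100.3/10)) = 106.342 dB SPL.
Then apply −20·log₁₀(34/3.8) = -19.034 dB → 87.31 dB SPL.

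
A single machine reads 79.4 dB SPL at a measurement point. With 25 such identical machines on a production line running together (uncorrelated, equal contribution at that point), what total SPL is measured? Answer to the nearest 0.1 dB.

93.4 dB SPL

25 equal incoherent sources raise the level by 10·log₁₀(25) = 13.98 dB.
L_total = 79.4 + 13.98 = 93.4 dB SPL.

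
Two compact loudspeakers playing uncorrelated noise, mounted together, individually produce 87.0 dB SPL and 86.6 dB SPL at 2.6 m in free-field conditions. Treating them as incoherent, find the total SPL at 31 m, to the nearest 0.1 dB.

Combined at 2.6 m: 10·log₁₀(10^(87.0/10)+10^(86.6/10)) = 89.81 dB SPL.
Then apply −20·log₁₀(31/2.6) = -21.53 dB → 68.3 dB SPL.

68.3 dB SPL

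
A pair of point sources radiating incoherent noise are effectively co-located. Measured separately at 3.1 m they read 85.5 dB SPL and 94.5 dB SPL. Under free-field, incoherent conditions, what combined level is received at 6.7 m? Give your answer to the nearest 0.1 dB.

88.3 dB SPL

Combined at 3.1 m: 10·log₁₀(10^(85.5/10)+10^(94.5/10)) = 95.01 dB SPL.
Then apply −20·log₁₀(6.7/3.1) = -6.69 dB → 88.3 dB SPL.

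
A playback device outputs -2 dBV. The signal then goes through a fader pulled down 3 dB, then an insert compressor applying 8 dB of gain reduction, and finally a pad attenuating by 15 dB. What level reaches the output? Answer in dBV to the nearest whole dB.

Cascaded gains and losses add directly in dB.
-2 − 3 − 8 − 15 = -28 dBV.

-28 dBV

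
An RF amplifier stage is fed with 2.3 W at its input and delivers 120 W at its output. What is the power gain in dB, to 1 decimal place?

Power ratio → dB uses the 10·log₁₀ form:
10·log₁₀(120/2.3) = 10·log₁₀(52.17) = 17.2 dB.

17.2 dB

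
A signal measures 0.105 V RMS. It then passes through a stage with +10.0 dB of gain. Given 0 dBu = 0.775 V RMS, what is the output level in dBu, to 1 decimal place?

Input level: 20·log₁₀(0.105/0.775) = -17.36 dBu.
Output: -17.36 + 10.0 = -7.4 dBu.

-7.4 dBu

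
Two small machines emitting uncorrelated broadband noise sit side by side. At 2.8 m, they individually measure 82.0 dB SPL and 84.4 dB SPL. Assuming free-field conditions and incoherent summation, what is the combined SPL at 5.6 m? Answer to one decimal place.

Combined at 2.8 m: 10·log₁₀(10^(82.0/10)+10^(84.4/10)) = 86.37 dB SPL.
Then apply −20·log₁₀(5.6/2.8) = -6.02 dB → 80.4 dB SPL.

80.4 dB SPL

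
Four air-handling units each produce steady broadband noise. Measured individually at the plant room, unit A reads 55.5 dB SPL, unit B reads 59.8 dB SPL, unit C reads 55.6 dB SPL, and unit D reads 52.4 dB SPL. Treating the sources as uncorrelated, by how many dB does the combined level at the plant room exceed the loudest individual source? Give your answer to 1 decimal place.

2.9 dB

Incoherent sources sum as intensities:
L_total = 10·log₁₀(10^(55.5/10) + 10^(59.8/10) + 10^(55.6/10) + 10^(52.4/10)) = 62.66 dB SPL.
Excess over the loudest (59.8 dB): 62.66 − 59.8 = 2.9 dB.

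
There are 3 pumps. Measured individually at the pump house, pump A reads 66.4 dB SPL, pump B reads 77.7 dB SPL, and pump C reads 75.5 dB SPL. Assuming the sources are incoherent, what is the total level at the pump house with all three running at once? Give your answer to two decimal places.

79.94 dB SPL

Incoherent sources sum as intensities:
L_total = 10·log₁₀(10^(66.4/10) + 10^(77.7/10) + 10^(75.5/10)) = 10·log₁₀(98730000) = 79.94 dB SPL.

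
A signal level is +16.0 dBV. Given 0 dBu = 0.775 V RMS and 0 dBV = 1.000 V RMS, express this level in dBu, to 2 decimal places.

+18.21 dBu

The offset between the scales is 20·log₁₀(0.775/1.000) = −2.214 dB.
So dBu = +16.0 + 2.214 = +18.21 dBu.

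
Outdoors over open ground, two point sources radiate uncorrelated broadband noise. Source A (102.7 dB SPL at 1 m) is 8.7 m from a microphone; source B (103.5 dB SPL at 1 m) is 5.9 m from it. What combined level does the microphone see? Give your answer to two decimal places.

At the listener: L_A = 102.7 − 20·log₁₀(8.7) = 83.910 dB; L_B = 103.5 − 20·log₁₀(5.9) = 88.083 dB.
Combined: 10·log₁₀(10^(83.910/10)+10^(88.083/10)) = 89.49 dB SPL.

89.49 dB SPL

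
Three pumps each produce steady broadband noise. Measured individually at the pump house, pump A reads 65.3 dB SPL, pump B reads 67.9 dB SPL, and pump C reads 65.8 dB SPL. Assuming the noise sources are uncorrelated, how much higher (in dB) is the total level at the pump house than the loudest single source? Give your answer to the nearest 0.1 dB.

3.4 dB

Incoherent sources sum as intensities:
L_total = 10·log₁₀(10^(65.3/10) + 10^(67.9/10) + 10^(65.8/10)) = 71.26 dB SPL.
Excess over the loudest (67.9 dB): 71.26 − 67.9 = 3.4 dB.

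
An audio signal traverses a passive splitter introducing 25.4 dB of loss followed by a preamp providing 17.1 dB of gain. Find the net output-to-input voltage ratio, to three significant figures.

Net gain = (−25.4) + 17.1 = -8.3 dB.
Voltage ratio = 10^(-8.3/20) = 0.385.

0.385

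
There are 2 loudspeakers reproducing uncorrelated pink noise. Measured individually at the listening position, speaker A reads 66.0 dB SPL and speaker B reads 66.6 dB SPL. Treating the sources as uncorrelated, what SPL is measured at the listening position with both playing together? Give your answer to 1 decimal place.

Incoherent sources sum as intensities:
L_total = 10·log₁₀(10^(66.0/10) + 10^(66.6/10)) = 10·log₁₀(8552000) = 69.3 dB SPL.

69.3 dB SPL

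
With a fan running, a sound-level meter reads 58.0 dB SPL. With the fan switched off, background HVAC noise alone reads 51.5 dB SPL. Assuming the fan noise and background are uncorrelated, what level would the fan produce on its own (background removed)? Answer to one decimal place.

Remove the background by subtracting linear intensities:
L_src = 10·log₁₀(10^(58.0/10) − 10^(51.5/10)) = 10·log₁₀(489700) = 56.9 dB SPL.

56.9 dB SPL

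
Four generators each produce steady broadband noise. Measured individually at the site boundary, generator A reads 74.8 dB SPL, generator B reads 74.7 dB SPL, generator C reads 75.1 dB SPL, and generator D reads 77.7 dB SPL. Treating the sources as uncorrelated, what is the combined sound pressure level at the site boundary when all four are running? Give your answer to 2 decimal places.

Uncorrelated sources add in intensity (power), not in dB.
L_total = 10·log₁₀(10^(74.8/10) + 10^(74.7/10) + 10^(75.1/10) + 10^(77.7/10)) = 10·log₁₀(151000000) = 81.79 dB SPL.

81.79 dB SPL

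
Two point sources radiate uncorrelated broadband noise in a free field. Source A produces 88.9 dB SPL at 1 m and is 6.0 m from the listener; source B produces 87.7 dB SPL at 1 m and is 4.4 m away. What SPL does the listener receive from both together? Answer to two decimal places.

77.16 dB SPL

At the listener: L_A = 88.9 − 20·log₁₀(6.0) = 73.337 dB; L_B = 87.7 − 20·log₁₀(4.4) = 74.831 dB.
Combined: 10·log₁₀(10^(73.337/10)+10^(74.831/10)) = 77.16 dB SPL.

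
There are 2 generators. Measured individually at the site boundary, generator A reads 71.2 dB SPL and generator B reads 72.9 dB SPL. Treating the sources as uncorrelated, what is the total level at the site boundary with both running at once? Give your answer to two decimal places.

Add the sources as powers (linear), then convert back to dB:
L_total = 10·log₁₀(10^(71.2/10) + 10^(72.9/10)) = 10·log₁₀(32680000) = 75.14 dB SPL.

75.14 dB SPL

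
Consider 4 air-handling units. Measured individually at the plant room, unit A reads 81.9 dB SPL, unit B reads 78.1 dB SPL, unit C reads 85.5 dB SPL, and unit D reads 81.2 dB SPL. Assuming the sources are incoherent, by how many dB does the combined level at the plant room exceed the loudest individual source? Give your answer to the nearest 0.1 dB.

Add the sources as powers (linear), then convert back to dB:
L_total = 10·log₁₀(10^(81.9/10) + 10^(78.1/10) + 10^(85.5/10) + 10^(81.2/10)) = 88.49 dB SPL.
Excess over the loudest (85.5 dB): 88.49 − 85.5 = 3.0 dB.

3.0 dB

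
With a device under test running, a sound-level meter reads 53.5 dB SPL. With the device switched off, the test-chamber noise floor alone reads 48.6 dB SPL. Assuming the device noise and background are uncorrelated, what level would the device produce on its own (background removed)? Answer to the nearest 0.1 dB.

Remove the background by subtracting linear intensities:
L_src = 10·log₁₀(10^(53.5/10) − 10^(48.6/10)) = 10·log₁₀(151400) = 51.8 dB SPL.

51.8 dB SPL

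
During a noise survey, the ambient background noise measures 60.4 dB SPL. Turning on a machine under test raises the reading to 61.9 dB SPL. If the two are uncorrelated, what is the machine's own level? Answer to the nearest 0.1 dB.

Remove the background by subtracting linear intensities:
L_src = 10·log₁₀(10^(61.9/10) − 10^(60.4/10)) = 10·log₁₀(452300) = 56.6 dB SPL.

56.6 dB SPL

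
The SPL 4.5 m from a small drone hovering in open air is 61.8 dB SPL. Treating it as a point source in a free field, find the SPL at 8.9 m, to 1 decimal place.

Inverse-square spreading gives ΔL = −20·log₁₀(d₂/d₁).
ΔL = −20·log₁₀(8.9/4.5) = -5.92 dB, so L₂ = 61.8 + (-5.92) = 55.9 dB SPL.

55.9 dB SPL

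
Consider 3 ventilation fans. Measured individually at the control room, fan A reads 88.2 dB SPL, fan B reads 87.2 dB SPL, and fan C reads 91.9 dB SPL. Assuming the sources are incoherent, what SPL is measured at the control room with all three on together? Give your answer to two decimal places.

Uncorrelated sources add in intensity (power), not in dB.
L_total = 10·log₁₀(10^(88.2/10) + 10^(87.2/10) + 10^(91.9/10)) = 10·log₁₀(2734000000) = 94.37 dB SPL.

94.37 dB SPL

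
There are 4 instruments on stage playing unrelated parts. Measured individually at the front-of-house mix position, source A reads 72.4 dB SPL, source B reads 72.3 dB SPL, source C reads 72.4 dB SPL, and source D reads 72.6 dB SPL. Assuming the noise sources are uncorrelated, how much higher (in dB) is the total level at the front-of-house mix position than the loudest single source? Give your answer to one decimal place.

5.8 dB

Uncorrelated sources add in intensity (power), not in dB.
L_total = 10·log₁₀(10^(72.4/10) + 10^(72.3/10) + 10^(72.4/10) + 10^(72.6/10)) = 78.45 dB SPL.
Excess over the loudest (72.6 dB): 78.45 − 72.6 = 5.8 dB.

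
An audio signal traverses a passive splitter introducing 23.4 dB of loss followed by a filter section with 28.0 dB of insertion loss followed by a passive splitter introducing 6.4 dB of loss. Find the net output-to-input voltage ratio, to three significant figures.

Net gain = (−23.4) + (−28.0) + (−6.4) = -57.8 dB.
Voltage ratio = 10^(-57.8/20) = 0.00129.

0.00129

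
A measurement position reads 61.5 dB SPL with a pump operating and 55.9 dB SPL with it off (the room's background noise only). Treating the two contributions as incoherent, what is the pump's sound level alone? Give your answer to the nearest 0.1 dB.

60.1 dB SPL

Background correction is a power subtraction:
L_src = 10·log₁₀(10^(61.5/10) − 10^(55.9/10)) = 10·log₁₀(1023000) = 60.1 dB SPL.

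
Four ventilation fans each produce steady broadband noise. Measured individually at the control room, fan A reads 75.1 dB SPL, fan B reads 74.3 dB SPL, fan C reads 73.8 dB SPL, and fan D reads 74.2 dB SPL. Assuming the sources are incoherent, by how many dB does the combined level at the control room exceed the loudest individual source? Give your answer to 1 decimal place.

Uncorrelated sources add in intensity (power), not in dB.
L_total = 10·log₁₀(10^(75.1/10) + 10^(74.3/10) + 10^(73.8/10) + 10^(74.2/10)) = 80.40 dB SPL.
Excess over the loudest (75.1 dB): 80.40 − 75.1 = 5.3 dB.

5.3 dB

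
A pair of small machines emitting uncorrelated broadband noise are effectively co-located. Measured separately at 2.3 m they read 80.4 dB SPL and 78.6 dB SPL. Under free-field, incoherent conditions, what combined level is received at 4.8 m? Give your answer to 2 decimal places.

76.21 dB SPL

Combined at 2.3 m: 10·log₁₀(10^(80.4/10)+10^(78.6/10)) = 82.603 dB SPL.
Then apply −20·log₁₀(4.8/2.3) = -6.390 dB → 76.21 dB SPL.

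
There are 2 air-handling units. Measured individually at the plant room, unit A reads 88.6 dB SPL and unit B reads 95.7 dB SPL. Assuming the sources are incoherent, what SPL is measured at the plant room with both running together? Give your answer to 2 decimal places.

96.47 dB SPL

Incoherent sources sum as intensities:
L_total = 10·log₁₀(10^(88.6/10) + 10^(95.7/10)) = 10·log₁₀(4440000000) = 96.47 dB SPL.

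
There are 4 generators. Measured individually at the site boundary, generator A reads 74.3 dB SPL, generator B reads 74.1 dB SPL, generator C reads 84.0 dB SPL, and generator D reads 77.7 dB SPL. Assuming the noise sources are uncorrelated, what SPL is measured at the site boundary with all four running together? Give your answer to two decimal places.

Incoherent sources sum as intensities:
L_total = 10·log₁₀(10^(74.3/10) + 10^(74.1/10) + 10^(84.0/10) + 10^(77.7/10)) = 10·log₁₀(362700000) = 85.60 dB SPL.

85.60 dB SPL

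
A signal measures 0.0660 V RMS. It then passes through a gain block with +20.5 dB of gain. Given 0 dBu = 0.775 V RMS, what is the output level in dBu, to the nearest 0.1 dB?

Input level: 20·log₁₀(0.0660/0.775) = -21.40 dBu.
Output: -21.40 + 20.5 = -0.9 dBu.

-0.9 dBu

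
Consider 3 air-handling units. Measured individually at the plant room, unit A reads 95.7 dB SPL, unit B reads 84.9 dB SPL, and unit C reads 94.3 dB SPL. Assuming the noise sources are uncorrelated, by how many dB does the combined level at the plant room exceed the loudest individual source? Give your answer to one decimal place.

Uncorrelated sources add in intensity (power), not in dB.
L_total = 10·log₁₀(10^(95.7/10) + 10^(84.9/10) + 10^(94.3/10)) = 98.27 dB SPL.
Excess over the loudest (95.7 dB): 98.27 − 95.7 = 2.6 dB.

2.6 dB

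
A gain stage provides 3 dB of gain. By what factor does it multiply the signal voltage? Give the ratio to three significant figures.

1.41

Voltage ratio = 10^(dB/20).
10^(3/20) = 10^(0.1500) = 1.41.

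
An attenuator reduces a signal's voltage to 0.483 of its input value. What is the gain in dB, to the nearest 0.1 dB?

Voltage ratio → dB uses the 20·log₁₀ form:
20·log₁₀(0.483) = -6.3 dB.

-6.3 dB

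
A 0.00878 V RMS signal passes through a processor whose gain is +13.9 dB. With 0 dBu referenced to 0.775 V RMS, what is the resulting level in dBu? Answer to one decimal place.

Input level: 20·log₁₀(0.00878/0.775) = -38.92 dBu.
Output: -38.92 + 13.9 = -25.0 dBu.

-25.0 dBu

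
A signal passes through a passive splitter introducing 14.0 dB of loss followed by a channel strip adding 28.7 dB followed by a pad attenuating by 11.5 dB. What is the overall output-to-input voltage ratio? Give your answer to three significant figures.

1.45

Net gain = (−14.0) + 28.7 + (−11.5) = 3.2 dB.
Voltage ratio = 10^(3.2/20) = 1.45.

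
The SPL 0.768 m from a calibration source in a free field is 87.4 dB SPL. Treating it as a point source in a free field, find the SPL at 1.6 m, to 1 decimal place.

Free-field point source: level drops by 20·log₁₀ of the distance ratio.
ΔL = −20·log₁₀(1.6/0.768) = -6.38 dB, so L₂ = 87.4 + (-6.38) = 81.0 dB SPL.

81.0 dB SPL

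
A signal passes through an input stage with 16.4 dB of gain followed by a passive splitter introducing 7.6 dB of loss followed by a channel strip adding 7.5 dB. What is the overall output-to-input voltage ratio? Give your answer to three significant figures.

Net gain = 16.4 + (−7.6) + 7.5 = 16.3 dB.
Voltage ratio = 10^(16.3/20) = 6.53.

6.53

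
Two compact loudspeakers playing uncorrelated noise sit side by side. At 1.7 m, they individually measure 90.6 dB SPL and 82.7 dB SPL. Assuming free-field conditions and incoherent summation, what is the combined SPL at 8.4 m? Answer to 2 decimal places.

77.38 dB SPL

Combined at 1.7 m: 10·log₁₀(10^(90.6/10)+10^(82.7/10)) = 91.253 dB SPL.
Then apply −20·log₁₀(8.4/1.7) = -13.877 dB → 77.38 dB SPL.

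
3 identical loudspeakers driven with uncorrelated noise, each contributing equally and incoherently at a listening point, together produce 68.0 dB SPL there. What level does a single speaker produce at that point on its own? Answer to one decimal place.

63.2 dB SPL

3 equal incoherent sources add 10·log₁₀(3) = 4.77 dB over one source.
L_one = 68.0 − 4.77 = 63.2 dB SPL.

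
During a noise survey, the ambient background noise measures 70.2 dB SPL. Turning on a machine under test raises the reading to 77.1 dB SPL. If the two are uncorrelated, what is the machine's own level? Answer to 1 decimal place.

76.1 dB SPL

Subtract intensities: L_src = 10·log₁₀(10^(L_total/10) − 10^(L_bg/10)).
L_src = 10·log₁₀(10^(77.1/10) − 10^(70.2/10)) = 10·log₁₀(40810000) = 76.1 dB SPL.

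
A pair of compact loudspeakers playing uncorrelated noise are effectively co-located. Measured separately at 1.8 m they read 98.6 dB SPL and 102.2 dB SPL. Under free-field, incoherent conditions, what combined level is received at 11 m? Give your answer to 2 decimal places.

88.05 dB SPL

Combined at 1.8 m: 10·log₁₀(10^(98.6/10)+10^(102.2/10)) = 103.773 dB SPL.
Then apply −20·log₁₀(11/1.8) = -15.722 dB → 88.05 dB SPL.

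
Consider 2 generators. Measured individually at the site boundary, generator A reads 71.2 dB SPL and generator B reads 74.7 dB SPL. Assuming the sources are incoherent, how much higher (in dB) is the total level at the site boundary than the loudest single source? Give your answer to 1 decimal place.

Incoherent sources sum as intensities:
L_total = 10·log₁₀(10^(71.2/10) + 10^(74.7/10)) = 76.30 dB SPL.
Excess over the loudest (74.7 dB): 76.30 − 74.7 = 1.6 dB.

1.6 dB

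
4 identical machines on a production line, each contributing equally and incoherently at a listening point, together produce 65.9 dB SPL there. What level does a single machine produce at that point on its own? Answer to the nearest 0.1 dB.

4 equal incoherent sources add 10·log₁₀(4) = 6.02 dB over one source.
L_one = 65.9 − 6.02 = 59.9 dB SPL.

59.9 dB SPL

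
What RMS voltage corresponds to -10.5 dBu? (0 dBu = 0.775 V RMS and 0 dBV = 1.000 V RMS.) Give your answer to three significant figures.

V = 0.775 V × 10^(-10.5/20).
= 0.775 × 0.2985 = 0.231 V.

0.231 V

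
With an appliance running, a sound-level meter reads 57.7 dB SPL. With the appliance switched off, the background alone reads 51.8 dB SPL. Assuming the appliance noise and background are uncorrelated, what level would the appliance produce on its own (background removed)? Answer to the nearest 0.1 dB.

56.4 dB SPL

Subtract intensities: L_src = 10·log₁₀(10^(L_total/10) − 10^(L_bg/10)).
L_src = 10·log₁₀(10^(57.7/10) − 10^(51.8/10)) = 10·log₁₀(437500) = 56.4 dB SPL.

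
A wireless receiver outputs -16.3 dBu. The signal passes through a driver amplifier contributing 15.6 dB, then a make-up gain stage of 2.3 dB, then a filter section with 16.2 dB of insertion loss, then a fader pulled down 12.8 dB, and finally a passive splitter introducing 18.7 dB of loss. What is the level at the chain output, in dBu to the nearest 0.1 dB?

-46.1 dBu

Gain stages sum in dB:
-16.3 + 15.6 + 2.3 − 16.2 − 12.8 − 18.7 = -46.1 dBu.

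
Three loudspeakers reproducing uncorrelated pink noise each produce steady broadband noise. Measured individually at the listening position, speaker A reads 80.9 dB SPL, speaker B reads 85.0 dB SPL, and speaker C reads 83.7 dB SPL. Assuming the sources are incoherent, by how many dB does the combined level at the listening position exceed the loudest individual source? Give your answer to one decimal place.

3.3 dB

Uncorrelated sources add in intensity (power), not in dB.
L_total = 10·log₁₀(10^(80.9/10) + 10^(85.0/10) + 10^(83.7/10)) = 88.28 dB SPL.
Excess over the loudest (85.0 dB): 88.28 − 85.0 = 3.3 dB.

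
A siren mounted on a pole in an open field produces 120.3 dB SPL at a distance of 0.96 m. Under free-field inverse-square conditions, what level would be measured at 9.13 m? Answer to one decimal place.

100.7 dB SPL

For a point source in a free field, ΔL = −20·log₁₀(d₂/d₁).
ΔL = −20·log₁₀(9.13/0.96) = -19.56 dB, so L₂ = 120.3 + (-19.56) = 100.7 dB SPL.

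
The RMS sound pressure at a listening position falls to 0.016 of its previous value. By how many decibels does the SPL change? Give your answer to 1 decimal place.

-35.9 dB

SPL change from a pressure ratio uses the 20·log₁₀ form:
20·log₁₀(0.016) = -35.9 dB.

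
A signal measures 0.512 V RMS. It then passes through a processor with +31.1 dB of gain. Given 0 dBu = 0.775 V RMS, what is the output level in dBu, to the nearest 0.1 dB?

Input level: 20·log₁₀(0.512/0.775) = -3.60 dBu.
Output: -3.60 + 31.1 = +27.5 dBu.

+27.5 dBu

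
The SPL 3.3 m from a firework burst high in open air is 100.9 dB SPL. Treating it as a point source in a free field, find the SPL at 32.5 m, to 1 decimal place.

81.0 dB SPL

For a point source in a free field, ΔL = −20·log₁₀(d₂/d₁).
ΔL = −20·log₁₀(32.5/3.3) = -19.87 dB, so L₂ = 100.9 + (-19.87) = 81.0 dB SPL.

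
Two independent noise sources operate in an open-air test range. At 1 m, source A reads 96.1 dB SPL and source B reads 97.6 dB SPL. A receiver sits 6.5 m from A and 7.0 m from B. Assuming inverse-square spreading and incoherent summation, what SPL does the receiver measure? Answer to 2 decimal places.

At the listener: L_A = 96.1 − 20·log₁₀(6.5) = 79.842 dB; L_B = 97.6 − 20·log₁₀(7.0) = 80.698 dB.
Combined: 10·log₁₀(10^(79.842/10)+10^(80.698/10)) = 83.30 dB SPL.

83.30 dB SPL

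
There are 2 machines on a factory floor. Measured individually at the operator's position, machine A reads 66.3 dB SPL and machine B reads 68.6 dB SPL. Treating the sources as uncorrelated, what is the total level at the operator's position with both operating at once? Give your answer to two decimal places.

70.61 dB SPL

Uncorrelated sources add in intensity (power), not in dB.
L_total = 10·log₁₀(10^(66.3/10) + 10^(68.6/10)) = 10·log₁₀(11510000) = 70.61 dB SPL.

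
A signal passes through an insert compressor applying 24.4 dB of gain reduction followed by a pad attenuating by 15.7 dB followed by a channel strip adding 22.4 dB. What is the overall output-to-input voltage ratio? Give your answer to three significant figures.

Net gain = (−24.4) + (−15.7) + 22.4 = -17.7 dB.
Voltage ratio = 10^(-17.7/20) = 0.130.

0.130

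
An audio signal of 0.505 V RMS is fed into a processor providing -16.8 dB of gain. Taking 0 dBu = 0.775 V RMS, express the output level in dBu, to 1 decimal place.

Input level: 20·log₁₀(0.505/0.775) = -3.72 dBu.
Output: -3.72 − 16.8 = -20.5 dBu.

-20.5 dBu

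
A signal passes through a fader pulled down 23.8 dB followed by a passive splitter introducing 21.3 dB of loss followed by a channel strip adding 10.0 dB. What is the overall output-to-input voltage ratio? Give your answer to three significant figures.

0.0176

Net gain = (−23.8) + (−21.3) + 10.0 = -35.1 dB.
Voltage ratio = 10^(-35.1/20) = 0.0176.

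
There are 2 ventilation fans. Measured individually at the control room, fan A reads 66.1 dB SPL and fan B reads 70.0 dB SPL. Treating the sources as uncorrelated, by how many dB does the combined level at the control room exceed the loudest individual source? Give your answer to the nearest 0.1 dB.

Uncorrelated sources add in intensity (power), not in dB.
L_total = 10·log₁₀(10^(66.1/10) + 10^(70.0/10)) = 71.48 dB SPL.
Excess over the loudest (70.0 dB): 71.48 − 70.0 = 1.5 dB.

1.5 dB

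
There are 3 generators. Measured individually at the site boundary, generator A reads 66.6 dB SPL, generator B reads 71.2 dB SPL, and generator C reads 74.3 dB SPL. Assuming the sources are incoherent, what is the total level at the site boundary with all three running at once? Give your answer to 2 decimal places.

76.50 dB SPL

Incoherent sources sum as intensities:
L_total = 10·log₁₀(10^(66.6/10) + 10^(71.2/10) + 10^(74.3/10)) = 10·log₁₀(44670000) = 76.50 dB SPL.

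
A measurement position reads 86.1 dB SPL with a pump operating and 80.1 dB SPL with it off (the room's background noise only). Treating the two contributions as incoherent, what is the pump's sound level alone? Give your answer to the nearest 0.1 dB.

84.8 dB SPL

Subtract intensities: L_src = 10·log₁₀(10^(L_total/10) − 10^(L_bg/10)).
L_src = 10·log₁₀(10^(86.1/10) − 10^(80.1/10)) = 10·log₁₀(305100000) = 84.8 dB SPL.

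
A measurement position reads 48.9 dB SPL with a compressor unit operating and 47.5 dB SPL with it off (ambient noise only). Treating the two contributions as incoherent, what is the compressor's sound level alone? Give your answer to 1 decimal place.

Subtract intensities: L_src = 10·log₁₀(10^(L_total/10) − 10^(L_bg/10)).
L_src = 10·log₁₀(10^(48.9/10) − 10^(47.5/10)) = 10·log₁₀(21390) = 43.3 dB SPL.

43.3 dB SPL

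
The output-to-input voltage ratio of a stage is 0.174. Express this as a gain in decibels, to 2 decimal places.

-15.19 dB

For a voltage ratio, dB = 20·log₁₀(V₂/V₁).
20·log₁₀(0.174) = -15.19 dB.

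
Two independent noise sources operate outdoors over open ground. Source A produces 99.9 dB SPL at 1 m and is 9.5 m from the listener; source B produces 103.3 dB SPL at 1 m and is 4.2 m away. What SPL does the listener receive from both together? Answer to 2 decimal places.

At the listener: L_A = 99.9 − 20·log₁₀(9.5) = 80.346 dB; L_B = 103.3 − 20·log₁₀(4.2) = 90.835 dB.
Combined: 10·log₁₀(10^(80.346/10)+10^(90.835/10)) = 91.21 dB SPL.

91.21 dB SPL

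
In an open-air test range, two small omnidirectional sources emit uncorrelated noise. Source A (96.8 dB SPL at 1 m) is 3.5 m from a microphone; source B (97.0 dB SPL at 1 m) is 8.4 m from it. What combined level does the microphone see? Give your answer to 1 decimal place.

At the listener: L_A = 96.8 − 20·log₁₀(3.5) = 85.92 dB; L_B = 97.0 − 20·log₁₀(8.4) = 78.51 dB.
Combined: 10·log₁₀(10^(85.92/10)+10^(78.51/10)) = 86.6 dB SPL.

86.6 dB SPL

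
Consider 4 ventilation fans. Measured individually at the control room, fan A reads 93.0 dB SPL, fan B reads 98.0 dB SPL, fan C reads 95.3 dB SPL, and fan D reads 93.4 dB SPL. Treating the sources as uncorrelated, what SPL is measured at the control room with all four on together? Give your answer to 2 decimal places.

101.42 dB SPL

Incoherent sources sum as intensities:
L_total = 10·log₁₀(10^(93.0/10) + 10^(98.0/10) + 10^(95.3/10) + 10^(93.4/10)) = 10·log₁₀(13881000000) = 101.42 dB SPL.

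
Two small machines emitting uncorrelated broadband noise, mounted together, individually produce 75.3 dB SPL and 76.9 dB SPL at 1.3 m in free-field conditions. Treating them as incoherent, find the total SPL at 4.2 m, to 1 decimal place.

69.0 dB SPL

Combined at 1.3 m: 10·log₁₀(10^(75.3/10)+10^(76.9/10)) = 79.18 dB SPL.
Then apply −20·log₁₀(4.2/1.3) = -10.19 dB → 69.0 dB SPL.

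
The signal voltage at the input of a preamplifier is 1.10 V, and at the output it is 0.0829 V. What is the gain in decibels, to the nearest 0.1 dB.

For a voltage ratio, dB = 20·log₁₀(V₂/V₁).
20·log₁₀(0.0829/1.10) = 20·log₁₀(0.07536) = -22.5 dB.

-22.5 dB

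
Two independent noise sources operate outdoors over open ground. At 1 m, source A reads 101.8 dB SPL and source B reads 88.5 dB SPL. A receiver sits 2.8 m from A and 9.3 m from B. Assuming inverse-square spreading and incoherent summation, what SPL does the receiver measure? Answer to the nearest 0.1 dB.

At the listener: L_A = 101.8 − 20·log₁₀(2.8) = 92.86 dB; L_B = 88.5 − 20·log₁₀(9.3) = 69.13 dB.
Combined: 10·log₁₀(10^(92.86/10)+10^(69.13/10)) = 92.9 dB SPL.

92.9 dB SPL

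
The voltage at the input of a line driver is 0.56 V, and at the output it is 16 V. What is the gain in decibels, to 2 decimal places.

29.12 dB

For a voltage ratio, dB = 20·log₁₀(V₂/V₁).
20·log₁₀(16/0.56) = 20·log₁₀(28.57) = 29.12 dB.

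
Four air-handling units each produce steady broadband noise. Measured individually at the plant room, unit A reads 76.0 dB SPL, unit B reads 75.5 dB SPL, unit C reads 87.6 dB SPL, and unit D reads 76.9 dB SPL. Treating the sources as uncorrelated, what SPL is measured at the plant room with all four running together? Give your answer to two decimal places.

88.45 dB SPL

Incoherent sources sum as intensities:
L_total = 10·log₁₀(10^(76.0/10) + 10^(75.5/10) + 10^(87.6/10) + 10^(76.9/10)) = 10·log₁₀(699700000) = 88.45 dB SPL.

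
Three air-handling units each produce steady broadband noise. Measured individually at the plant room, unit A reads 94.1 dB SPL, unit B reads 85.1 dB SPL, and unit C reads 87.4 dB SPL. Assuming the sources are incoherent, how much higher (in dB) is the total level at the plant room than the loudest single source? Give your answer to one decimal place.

Add the sources as powers (linear), then convert back to dB:
L_total = 10·log₁₀(10^(94.1/10) + 10^(85.1/10) + 10^(87.4/10)) = 95.37 dB SPL.
Excess over the loudest (94.1 dB): 95.37 − 94.1 = 1.3 dB.

1.3 dB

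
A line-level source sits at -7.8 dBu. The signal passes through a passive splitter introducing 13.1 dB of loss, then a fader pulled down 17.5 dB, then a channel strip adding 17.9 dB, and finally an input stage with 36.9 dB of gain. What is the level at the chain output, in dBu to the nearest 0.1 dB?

Gain stages sum in dB:
-7.8 − 13.1 − 17.5 + 17.9 + 36.9 = +16.4 dBu.

+16.4 dBu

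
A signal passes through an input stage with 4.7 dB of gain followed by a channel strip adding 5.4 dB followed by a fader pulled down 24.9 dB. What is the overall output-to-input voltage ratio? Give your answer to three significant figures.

Net gain = 4.7 + 5.4 + (−24.9) = -14.8 dB.
Voltage ratio = 10^(-14.8/20) = 0.182.

0.182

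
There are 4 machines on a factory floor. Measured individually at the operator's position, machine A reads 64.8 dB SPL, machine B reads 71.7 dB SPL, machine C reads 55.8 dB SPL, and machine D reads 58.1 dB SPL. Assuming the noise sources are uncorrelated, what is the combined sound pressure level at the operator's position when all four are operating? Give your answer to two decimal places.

Add the sources as powers (linear), then convert back to dB:
L_total = 10·log₁₀(10^(64.8/10) + 10^(71.7/10) + 10^(55.8/10) + 10^(58.1/10)) = 10·log₁₀(18840000) = 72.75 dB SPL.

72.75 dB SPL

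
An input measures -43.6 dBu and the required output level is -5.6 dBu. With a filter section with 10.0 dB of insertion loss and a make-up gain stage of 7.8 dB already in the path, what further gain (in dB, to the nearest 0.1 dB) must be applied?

40.2 dB

The required make-up gain is the shortfall in the dB sum.
G = -5.6 − (-43.6) + 10.0 − 7.8 = 40.2 dB.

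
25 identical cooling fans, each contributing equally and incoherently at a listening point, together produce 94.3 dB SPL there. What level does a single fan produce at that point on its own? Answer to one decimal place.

80.3 dB SPL

25 equal incoherent sources add 10·log₁₀(25) = 13.98 dB over one source.
L_one = 94.3 − 13.98 = 80.3 dB SPL.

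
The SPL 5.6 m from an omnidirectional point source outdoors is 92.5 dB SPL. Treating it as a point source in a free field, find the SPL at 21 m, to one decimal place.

For a point source in a free field, ΔL = −20·log₁₀(d₂/d₁).
ΔL = −20·log₁₀(21/5.6) = -11.48 dB, so L₂ = 92.5 + (-11.48) = 81.0 dB SPL.

81.0 dB SPL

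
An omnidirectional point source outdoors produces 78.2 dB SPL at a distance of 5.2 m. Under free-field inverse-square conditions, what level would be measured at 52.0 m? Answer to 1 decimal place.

Inverse-square spreading gives ΔL = −20·log₁₀(d₂/d₁).
ΔL = −20·log₁₀(52.0/5.2) = -20.00 dB, so L₂ = 78.2 + (-20.00) = 58.2 dB SPL.

58.2 dB SPL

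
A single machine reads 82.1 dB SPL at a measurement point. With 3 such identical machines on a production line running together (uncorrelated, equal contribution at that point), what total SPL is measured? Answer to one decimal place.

86.9 dB SPL

3 equal incoherent sources raise the level by 10·log₁₀(3) = 4.77 dB.
L_total = 82.1 + 4.77 = 86.9 dB SPL.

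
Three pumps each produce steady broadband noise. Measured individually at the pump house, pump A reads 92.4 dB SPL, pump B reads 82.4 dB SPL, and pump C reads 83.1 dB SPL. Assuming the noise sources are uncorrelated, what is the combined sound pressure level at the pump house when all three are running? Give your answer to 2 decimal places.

Incoherent sources sum as intensities:
L_total = 10·log₁₀(10^(92.4/10) + 10^(82.4/10) + 10^(83.1/10)) = 10·log₁₀(2116000000) = 93.25 dB SPL.

93.25 dB SPL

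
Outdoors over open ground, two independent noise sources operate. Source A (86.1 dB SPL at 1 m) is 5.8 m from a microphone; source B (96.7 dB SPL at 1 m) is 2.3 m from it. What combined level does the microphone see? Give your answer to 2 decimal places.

At the listener: L_A = 86.1 − 20·log₁₀(5.8) = 70.831 dB; L_B = 96.7 − 20·log₁₀(2.3) = 89.465 dB.
Combined: 10·log₁₀(10^(70.831/10)+10^(89.465/10)) = 89.52 dB SPL.

89.52 dB SPL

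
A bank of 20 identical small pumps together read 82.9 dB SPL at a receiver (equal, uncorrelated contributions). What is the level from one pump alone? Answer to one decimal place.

20 equal incoherent sources add 10·log₁₀(20) = 13.01 dB over one source.
L_one = 82.9 − 13.01 = 69.9 dB SPL.

69.9 dB SPL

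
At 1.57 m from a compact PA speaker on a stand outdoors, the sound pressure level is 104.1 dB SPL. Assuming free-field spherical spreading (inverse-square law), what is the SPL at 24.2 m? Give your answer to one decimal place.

80.3 dB SPL

Inverse-square spreading gives ΔL = −20·log₁₀(d₂/d₁).
ΔL = −20·log₁₀(24.2/1.57) = -23.76 dB, so L₂ = 104.1 + (-23.76) = 80.3 dB SPL.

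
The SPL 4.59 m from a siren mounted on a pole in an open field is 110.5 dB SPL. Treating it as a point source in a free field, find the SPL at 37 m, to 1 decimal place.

92.4 dB SPL

Inverse-square spreading gives ΔL = −20·log₁₀(d₂/d₁).
ΔL = −20·log₁₀(37/4.59) = -18.13 dB, so L₂ = 110.5 + (-18.13) = 92.4 dB SPL.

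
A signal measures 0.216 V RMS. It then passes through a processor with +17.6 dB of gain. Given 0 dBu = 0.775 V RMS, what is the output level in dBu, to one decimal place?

Input level: 20·log₁₀(0.216/0.775) = -11.10 dBu.
Output: -11.10 + 17.6 = +6.5 dBu.

+6.5 dBu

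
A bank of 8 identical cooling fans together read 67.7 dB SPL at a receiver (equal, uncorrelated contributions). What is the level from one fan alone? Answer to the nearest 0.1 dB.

8 equal incoherent sources add 10·log₁₀(8) = 9.03 dB over one source.
L_one = 67.7 − 9.03 = 58.7 dB SPL.

58.7 dB SPL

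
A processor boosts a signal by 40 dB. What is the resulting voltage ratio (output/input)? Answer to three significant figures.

Voltage ratio = 10^(dB/20).
10^(40/20) = 10^(2.000) = 100.

100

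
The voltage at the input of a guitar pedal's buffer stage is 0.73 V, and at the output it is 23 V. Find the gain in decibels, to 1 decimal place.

For a voltage ratio, dB = 20·log₁₀(V₂/V₁).
20·log₁₀(23/0.73) = 20·log₁₀(31.51) = 30.0 dB.

30.0 dB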